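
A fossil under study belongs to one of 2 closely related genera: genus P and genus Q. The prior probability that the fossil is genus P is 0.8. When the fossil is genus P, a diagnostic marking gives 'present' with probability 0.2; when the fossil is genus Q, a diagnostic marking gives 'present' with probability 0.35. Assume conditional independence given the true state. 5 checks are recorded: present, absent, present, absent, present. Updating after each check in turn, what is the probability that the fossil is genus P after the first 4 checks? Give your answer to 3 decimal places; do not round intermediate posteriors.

0.664

Each posterior becomes the prior for the next update.
After 'present': P(genus P) = 0.2·0.8000 / (0.2·0.8000 + 0.35·0.2000) ≈ 0.6957
After 'absent': P(genus P) = 0.8·0.6957 / (0.8·0.6957 + 0.65·0.3043) ≈ 0.7378
After 'present': P(genus P) = 0.2·0.7378 / (0.2·0.7378 + 0.35·0.2622) ≈ 0.6165
After 'absent': P(genus P) = 0.8·0.6165 / (0.8·0.6165 + 0.65·0.3835) ≈ 0.6643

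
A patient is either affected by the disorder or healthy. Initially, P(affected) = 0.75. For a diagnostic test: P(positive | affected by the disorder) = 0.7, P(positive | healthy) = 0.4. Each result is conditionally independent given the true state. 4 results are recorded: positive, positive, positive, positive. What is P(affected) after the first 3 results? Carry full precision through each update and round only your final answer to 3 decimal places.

0.941

Each posterior becomes the prior for the next update.
After 'positive': P(affected) = 0.7·0.7500 / (0.7·0.7500 + 0.4·0.2500) ≈ 0.8400
After 'positive': P(affected) = 0.7·0.8400 / (0.7·0.8400 + 0.4·0.1600) ≈ 0.9018
After 'positive': P(affected) = 0.7·0.9018 / (0.7·0.9018 + 0.4·0.0982) ≈ 0.9414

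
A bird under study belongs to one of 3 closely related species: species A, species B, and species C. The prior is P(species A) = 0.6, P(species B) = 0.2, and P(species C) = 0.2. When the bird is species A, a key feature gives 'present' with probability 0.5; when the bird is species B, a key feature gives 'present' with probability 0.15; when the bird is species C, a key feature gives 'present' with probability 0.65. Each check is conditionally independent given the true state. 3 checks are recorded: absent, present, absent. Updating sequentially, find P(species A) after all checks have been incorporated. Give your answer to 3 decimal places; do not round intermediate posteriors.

Each posterior becomes the prior for the next update.
After 'absent': normaliser = 0.5·0.6000 + 0.85·0.2000 + 0.35·0.2000; P(species A) ≈ 0.5556, P(species B) ≈ 0.3148, P(species C) ≈ 0.1296
After 'present': normaliser = 0.5·0.5556 + 0.15·0.3148 + 0.65·0.1296; P(species A) ≈ 0.6787, P(species B) ≈ 0.1154, P(species C) ≈ 0.2059
After 'absent': normaliser = 0.5·0.6787 + 0.85·0.1154 + 0.35·0.2059; P(species A) ≈ 0.6661, P(species B) ≈ 0.1925, P(species C) ≈ 0.1414

0.666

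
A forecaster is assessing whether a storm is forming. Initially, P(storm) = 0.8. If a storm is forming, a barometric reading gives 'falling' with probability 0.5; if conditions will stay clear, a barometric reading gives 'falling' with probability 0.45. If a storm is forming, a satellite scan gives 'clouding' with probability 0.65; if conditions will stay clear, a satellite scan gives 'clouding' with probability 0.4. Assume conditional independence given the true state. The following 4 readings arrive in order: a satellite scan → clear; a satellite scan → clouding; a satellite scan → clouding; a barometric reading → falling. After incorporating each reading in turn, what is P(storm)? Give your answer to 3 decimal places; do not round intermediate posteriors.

After a satellite scan='clear': P(storm) = 0.35·0.8000 / (0.35·0.8000 + 0.6·0.2000) ≈ 0.7000
After a satellite scan='clouding': P(storm) = 0.65·0.7000 / (0.65·0.7000 + 0.4·0.3000) ≈ 0.7913
After a satellite scan='clouding': P(storm) = 0.65·0.7913 / (0.65·0.7913 + 0.4·0.2087) ≈ 0.8604
After a barometric reading='falling': P(storm) = 0.5·0.8604 / (0.5·0.8604 + 0.45·0.1396) ≈ 0.8725

0.873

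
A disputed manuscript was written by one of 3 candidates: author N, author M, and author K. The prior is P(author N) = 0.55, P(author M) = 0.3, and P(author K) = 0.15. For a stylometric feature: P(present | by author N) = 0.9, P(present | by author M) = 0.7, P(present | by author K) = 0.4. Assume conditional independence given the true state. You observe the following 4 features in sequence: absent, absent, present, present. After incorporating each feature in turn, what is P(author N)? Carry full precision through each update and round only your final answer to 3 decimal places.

Apply Bayes' rule sequentially, carrying P(author N) forward.
After 'absent': normaliser = 0.1·0.5500 + 0.3·0.3000 + 0.6·0.1500; P(author N) ≈ 0.2340, P(author M) ≈ 0.3830, P(author K) ≈ 0.3830
After 'absent': normaliser = 0.1·0.2340 + 0.3·0.3830 + 0.6·0.3830; P(author N) ≈ 0.0636, P(author M) ≈ 0.3121, P(author K) ≈ 0.6243
After 'present': normaliser = 0.9·0.0636 + 0.7·0.3121 + 0.4·0.6243; P(author N) ≈ 0.1089, P(author M) ≈ 0.4158, P(author K) ≈ 0.4752
After 'present': normaliser = 0.9·0.1089 + 0.7·0.4158 + 0.4·0.4752; P(author N) ≈ 0.1692, P(author M) ≈ 0.5026, P(author K) ≈ 0.3282

0.169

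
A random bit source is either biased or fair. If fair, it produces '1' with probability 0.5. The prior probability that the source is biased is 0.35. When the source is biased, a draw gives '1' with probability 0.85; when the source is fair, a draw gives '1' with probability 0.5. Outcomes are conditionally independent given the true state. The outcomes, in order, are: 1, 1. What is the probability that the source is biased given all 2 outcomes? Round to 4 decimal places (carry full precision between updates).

After '1': P(biased) = 0.85·0.3500 / (0.85·0.3500 + 0.5·0.6500) ≈ 0.4779
After '1': P(biased) = 0.85·0.4779 / (0.85·0.4779 + 0.5·0.5221) ≈ 0.6088

0.6088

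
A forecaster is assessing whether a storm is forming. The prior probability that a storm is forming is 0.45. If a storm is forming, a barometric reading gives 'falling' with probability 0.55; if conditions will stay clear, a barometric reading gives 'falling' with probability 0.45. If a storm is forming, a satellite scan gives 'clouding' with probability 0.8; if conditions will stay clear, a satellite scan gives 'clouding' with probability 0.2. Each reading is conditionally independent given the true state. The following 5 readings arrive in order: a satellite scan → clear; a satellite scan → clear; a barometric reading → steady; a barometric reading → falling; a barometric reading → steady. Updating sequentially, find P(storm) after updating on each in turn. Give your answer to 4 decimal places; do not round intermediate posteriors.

0.0402

After a satellite scan='clear': P(storm) = 0.2·0.4500 / (0.2·0.4500 + 0.8·0.5500) ≈ 0.1698
After a satellite scan='clear': P(storm) = 0.2·0.1698 / (0.2·0.1698 + 0.8·0.8302) ≈ 0.0486
After a barometric reading='steady': P(storm) = 0.45·0.0486 / (0.45·0.0486 + 0.55·0.9514) ≈ 0.0402
After a barometric reading='falling': P(storm) = 0.55·0.0402 / (0.55·0.0402 + 0.45·0.9598) ≈ 0.0486
After a barometric reading='steady': P(storm) = 0.45·0.0486 / (0.45·0.0486 + 0.55·0.9514) ≈ 0.0402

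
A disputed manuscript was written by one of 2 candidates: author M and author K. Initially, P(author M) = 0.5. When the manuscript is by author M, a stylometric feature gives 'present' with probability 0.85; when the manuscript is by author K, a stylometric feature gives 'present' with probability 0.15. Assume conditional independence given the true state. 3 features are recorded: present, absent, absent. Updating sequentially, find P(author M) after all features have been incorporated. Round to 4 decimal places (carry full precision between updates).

After 'present': P(author M) = 0.85·0.5000 / (0.85·0.5000 + 0.15·0.5000) ≈ 0.8500
After 'absent': P(author M) = 0.15·0.8500 / (0.15·0.8500 + 0.85·0.1500) ≈ 0.5000
After 'absent': P(author M) = 0.15·0.5000 / (0.15·0.5000 + 0.85·0.5000) ≈ 0.1500

0.1500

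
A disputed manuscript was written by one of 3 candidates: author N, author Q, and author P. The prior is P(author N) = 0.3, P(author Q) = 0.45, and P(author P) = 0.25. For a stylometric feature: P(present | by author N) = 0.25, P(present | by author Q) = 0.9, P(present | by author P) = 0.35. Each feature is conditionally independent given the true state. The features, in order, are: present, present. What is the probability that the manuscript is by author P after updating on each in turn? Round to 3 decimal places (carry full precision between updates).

0.074

Apply Bayes' rule sequentially, carrying P(author P) forward.
After 'present': normaliser = 0.25·0.3000 + 0.9·0.4500 + 0.35·0.2500; P(author N) ≈ 0.1322, P(author Q) ≈ 0.7137, P(author P) ≈ 0.1542
After 'present': normaliser = 0.25·0.1322 + 0.9·0.7137 + 0.35·0.1542; P(author N) ≈ 0.0453, P(author Q) ≈ 0.8807, P(author P) ≈ 0.0740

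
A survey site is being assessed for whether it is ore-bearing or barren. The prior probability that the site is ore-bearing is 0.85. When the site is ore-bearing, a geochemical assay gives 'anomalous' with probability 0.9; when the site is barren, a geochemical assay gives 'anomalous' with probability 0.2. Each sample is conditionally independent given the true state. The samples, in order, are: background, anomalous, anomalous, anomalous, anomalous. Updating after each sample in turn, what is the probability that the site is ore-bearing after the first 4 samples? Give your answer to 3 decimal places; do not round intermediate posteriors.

Apply Bayes' rule sequentially, carrying P(ore) forward.
After 'background': P(ore) = 0.1·0.8500 / (0.1·0.8500 + 0.8·0.1500) ≈ 0.4146
After 'anomalous': P(ore) = 0.9·0.4146 / (0.9·0.4146 + 0.2·0.5854) ≈ 0.7612
After 'anomalous': P(ore) = 0.9·0.7612 / (0.9·0.7612 + 0.2·0.2388) ≈ 0.9348
After 'anomalous': P(ore) = 0.9·0.9348 / (0.9·0.9348 + 0.2·0.0652) ≈ 0.9847

0.985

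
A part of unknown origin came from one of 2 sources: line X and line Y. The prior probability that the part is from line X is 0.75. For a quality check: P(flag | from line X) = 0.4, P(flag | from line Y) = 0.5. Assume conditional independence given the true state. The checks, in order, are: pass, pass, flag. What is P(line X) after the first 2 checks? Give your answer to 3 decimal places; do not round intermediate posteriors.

After 'pass': P(line X) = 0.6·0.7500 / (0.6·0.7500 + 0.5·0.2500) ≈ 0.7826
After 'pass': P(line X) = 0.6·0.7826 / (0.6·0.7826 + 0.5·0.2174) ≈ 0.8120

0.812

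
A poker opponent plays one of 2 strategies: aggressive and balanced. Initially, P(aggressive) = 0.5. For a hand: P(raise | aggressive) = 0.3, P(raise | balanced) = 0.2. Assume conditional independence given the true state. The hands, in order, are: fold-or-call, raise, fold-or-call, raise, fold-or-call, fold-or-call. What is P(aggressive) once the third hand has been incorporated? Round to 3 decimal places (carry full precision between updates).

After 'fold-or-call': P(aggressive) = 0.7·0.5000 / (0.7·0.5000 + 0.8·0.5000) ≈ 0.4667
After 'raise': P(aggressive) = 0.3·0.4667 / (0.3·0.4667 + 0.2·0.5333) ≈ 0.5676
After 'fold-or-call': P(aggressive) = 0.7·0.5676 / (0.7·0.5676 + 0.8·0.4324) ≈ 0.5345

0.535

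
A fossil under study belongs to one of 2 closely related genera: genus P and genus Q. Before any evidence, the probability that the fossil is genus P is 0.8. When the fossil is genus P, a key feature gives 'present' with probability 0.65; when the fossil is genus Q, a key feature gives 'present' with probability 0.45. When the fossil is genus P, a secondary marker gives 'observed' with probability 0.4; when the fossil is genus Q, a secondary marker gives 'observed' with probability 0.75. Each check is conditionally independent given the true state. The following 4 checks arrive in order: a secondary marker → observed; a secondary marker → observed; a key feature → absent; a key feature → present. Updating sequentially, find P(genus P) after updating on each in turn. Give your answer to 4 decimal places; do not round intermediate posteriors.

After a secondary marker='observed': P(genus P) = 0.4·0.8000 / (0.4·0.8000 + 0.75·0.2000) ≈ 0.6809
After a secondary marker='observed': P(genus P) = 0.4·0.6809 / (0.4·0.6809 + 0.75·0.3191) ≈ 0.5322
After a key feature='absent': P(genus P) = 0.35·0.5322 / (0.35·0.5322 + 0.55·0.4678) ≈ 0.4200
After a key feature='present': P(genus P) = 0.65·0.4200 / (0.65·0.4200 + 0.45·0.5800) ≈ 0.5112

0.5112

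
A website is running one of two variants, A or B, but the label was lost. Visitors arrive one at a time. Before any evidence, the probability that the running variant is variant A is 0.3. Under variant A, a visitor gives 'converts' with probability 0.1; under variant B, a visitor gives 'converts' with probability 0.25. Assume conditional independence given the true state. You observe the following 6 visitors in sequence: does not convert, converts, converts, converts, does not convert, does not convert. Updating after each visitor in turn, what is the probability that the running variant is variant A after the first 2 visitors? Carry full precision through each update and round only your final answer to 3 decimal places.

0.171

After 'does not convert': P(A) = 0.9·0.3000 / (0.9·0.3000 + 0.75·0.7000) ≈ 0.3396
After 'converts': P(A) = 0.1·0.3396 / (0.1·0.3396 + 0.25·0.6604) ≈ 0.1706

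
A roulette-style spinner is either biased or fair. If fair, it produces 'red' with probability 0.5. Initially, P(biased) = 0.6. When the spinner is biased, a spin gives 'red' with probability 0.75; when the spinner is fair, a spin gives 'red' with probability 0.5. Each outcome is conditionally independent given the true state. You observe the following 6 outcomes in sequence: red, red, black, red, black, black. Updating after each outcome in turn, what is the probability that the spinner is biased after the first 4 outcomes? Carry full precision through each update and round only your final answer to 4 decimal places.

0.7168

After 'red': P(biased) = 0.75·0.6000 / (0.75·0.6000 + 0.5·0.4000) ≈ 0.6923
After 'red': P(biased) = 0.75·0.6923 / (0.75·0.6923 + 0.5·0.3077) ≈ 0.7714
After 'black': P(biased) = 0.25·0.7714 / (0.25·0.7714 + 0.5·0.2286) ≈ 0.6279
After 'red': P(biased) = 0.75·0.6279 / (0.75·0.6279 + 0.5·0.3721) ≈ 0.7168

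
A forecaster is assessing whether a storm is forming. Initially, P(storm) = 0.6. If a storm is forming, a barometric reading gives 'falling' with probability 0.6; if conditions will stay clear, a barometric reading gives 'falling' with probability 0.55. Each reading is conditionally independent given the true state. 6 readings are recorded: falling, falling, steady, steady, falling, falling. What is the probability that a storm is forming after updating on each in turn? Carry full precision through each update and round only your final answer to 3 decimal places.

After 'falling': P(storm) = 0.6·0.6000 / (0.6·0.6000 + 0.55·0.4000) ≈ 0.6207
After 'falling': P(storm) = 0.6·0.6207 / (0.6·0.6207 + 0.55·0.3793) ≈ 0.6409
After 'steady': P(storm) = 0.4·0.6409 / (0.4·0.6409 + 0.45·0.3591) ≈ 0.6134
After 'steady': P(storm) = 0.4·0.6134 / (0.4·0.6134 + 0.45·0.3866) ≈ 0.5851
After 'falling': P(storm) = 0.6·0.5851 / (0.6·0.5851 + 0.55·0.4149) ≈ 0.6061
After 'falling': P(storm) = 0.6·0.6061 / (0.6·0.6061 + 0.55·0.3939) ≈ 0.6267

0.627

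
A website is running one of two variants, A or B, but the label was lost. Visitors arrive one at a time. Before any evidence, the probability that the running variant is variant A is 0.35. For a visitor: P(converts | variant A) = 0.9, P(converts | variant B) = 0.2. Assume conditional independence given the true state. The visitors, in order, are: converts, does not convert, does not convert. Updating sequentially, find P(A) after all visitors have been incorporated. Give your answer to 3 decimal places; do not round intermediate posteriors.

After 'converts': P(A) = 0.9·0.3500 / (0.9·0.3500 + 0.2·0.6500) ≈ 0.7079
After 'does not convert': P(A) = 0.1·0.7079 / (0.1·0.7079 + 0.8·0.2921) ≈ 0.2325
After 'does not convert': P(A) = 0.1·0.2325 / (0.1·0.2325 + 0.8·0.7675) ≈ 0.0365

0.036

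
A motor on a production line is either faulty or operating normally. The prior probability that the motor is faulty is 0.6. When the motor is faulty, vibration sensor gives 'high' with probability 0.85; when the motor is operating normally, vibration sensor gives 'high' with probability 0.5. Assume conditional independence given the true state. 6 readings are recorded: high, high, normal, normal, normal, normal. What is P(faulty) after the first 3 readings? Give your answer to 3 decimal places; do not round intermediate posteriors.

After 'high': P(faulty) = 0.85·0.6000 / (0.85·0.6000 + 0.5·0.4000) ≈ 0.7183
After 'high': P(faulty) = 0.85·0.7183 / (0.85·0.7183 + 0.5·0.2817) ≈ 0.8126
After 'normal': P(faulty) = 0.15·0.8126 / (0.15·0.8126 + 0.5·0.1874) ≈ 0.5653

0.565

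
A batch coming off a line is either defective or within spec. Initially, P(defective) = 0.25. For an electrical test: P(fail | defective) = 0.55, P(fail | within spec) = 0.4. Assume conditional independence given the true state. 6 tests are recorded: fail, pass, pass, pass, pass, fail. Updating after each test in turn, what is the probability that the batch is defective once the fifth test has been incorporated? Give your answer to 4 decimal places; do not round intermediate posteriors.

0.1267

After 'fail': P(defective) = 0.55·0.2500 / (0.55·0.2500 + 0.4·0.7500) ≈ 0.3143
After 'pass': P(defective) = 0.45·0.3143 / (0.45·0.3143 + 0.6·0.6857) ≈ 0.2558
After 'pass': P(defective) = 0.45·0.2558 / (0.45·0.2558 + 0.6·0.7442) ≈ 0.2050
After 'pass': P(defective) = 0.45·0.2050 / (0.45·0.2050 + 0.6·0.7950) ≈ 0.1620
After 'pass': P(defective) = 0.45·0.1620 / (0.45·0.1620 + 0.6·0.8380) ≈ 0.1267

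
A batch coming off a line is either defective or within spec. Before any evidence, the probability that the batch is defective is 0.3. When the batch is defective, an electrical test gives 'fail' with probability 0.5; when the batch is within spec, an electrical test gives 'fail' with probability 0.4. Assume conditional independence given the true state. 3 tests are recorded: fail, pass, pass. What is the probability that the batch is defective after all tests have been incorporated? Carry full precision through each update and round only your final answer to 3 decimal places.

0.271

After 'fail': P(defective) = 0.5·0.3000 / (0.5·0.3000 + 0.4·0.7000) ≈ 0.3488
After 'pass': P(defective) = 0.5·0.3488 / (0.5·0.3488 + 0.6·0.6512) ≈ 0.3086
After 'pass': P(defective) = 0.5·0.3086 / (0.5·0.3086 + 0.6·0.6914) ≈ 0.2711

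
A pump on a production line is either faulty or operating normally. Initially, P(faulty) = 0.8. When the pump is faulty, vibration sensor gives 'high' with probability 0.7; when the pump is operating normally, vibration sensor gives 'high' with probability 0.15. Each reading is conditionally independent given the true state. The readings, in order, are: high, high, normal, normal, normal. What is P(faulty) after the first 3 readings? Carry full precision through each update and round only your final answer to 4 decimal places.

0.9685

After 'high': P(faulty) = 0.7·0.8000 / (0.7·0.8000 + 0.15·0.2000) ≈ 0.9492
After 'high': P(faulty) = 0.7·0.9492 / (0.7·0.9492 + 0.15·0.0508) ≈ 0.9887
After 'normal': P(faulty) = 0.3·0.9887 / (0.3·0.9887 + 0.85·0.0113) ≈ 0.9685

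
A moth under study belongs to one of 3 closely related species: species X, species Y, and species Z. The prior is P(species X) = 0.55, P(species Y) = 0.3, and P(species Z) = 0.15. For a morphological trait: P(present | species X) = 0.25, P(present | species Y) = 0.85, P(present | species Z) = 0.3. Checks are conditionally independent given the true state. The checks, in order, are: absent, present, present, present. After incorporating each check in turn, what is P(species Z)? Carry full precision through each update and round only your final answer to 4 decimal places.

0.0768

After 'absent': normaliser = 0.75·0.5500 + 0.15·0.3000 + 0.7·0.1500; P(species X) ≈ 0.7333, P(species Y) ≈ 0.0800, P(species Z) ≈ 0.1867
After 'present': normaliser = 0.25·0.7333 + 0.85·0.0800 + 0.3·0.1867; P(species X) ≈ 0.5965, P(species Y) ≈ 0.2213, P(species Z) ≈ 0.1822
After 'present': normaliser = 0.25·0.5965 + 0.85·0.2213 + 0.3·0.1822; P(species X) ≈ 0.3806, P(species Y) ≈ 0.4799, P(species Z) ≈ 0.1395
After 'present': normaliser = 0.25·0.3806 + 0.85·0.4799 + 0.3·0.1395; P(species X) ≈ 0.1746, P(species Y) ≈ 0.7486, P(species Z) ≈ 0.0768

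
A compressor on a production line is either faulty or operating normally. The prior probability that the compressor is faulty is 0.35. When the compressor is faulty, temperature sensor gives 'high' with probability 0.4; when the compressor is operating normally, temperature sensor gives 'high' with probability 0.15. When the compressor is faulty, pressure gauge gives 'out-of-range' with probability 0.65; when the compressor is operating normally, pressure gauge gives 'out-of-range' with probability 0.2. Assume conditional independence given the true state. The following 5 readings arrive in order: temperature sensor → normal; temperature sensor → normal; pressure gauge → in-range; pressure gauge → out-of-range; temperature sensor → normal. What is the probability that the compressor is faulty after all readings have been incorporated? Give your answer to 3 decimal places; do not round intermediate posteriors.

0.212

After temperature sensor='normal': P(faulty) = 0.6·0.3500 / (0.6·0.3500 + 0.85·0.6500) ≈ 0.2754
After temperature sensor='normal': P(faulty) = 0.6·0.2754 / (0.6·0.2754 + 0.85·0.7246) ≈ 0.2115
After pressure gauge='in-range': P(faulty) = 0.35·0.2115 / (0.35·0.2115 + 0.8·0.7885) ≈ 0.1051
After pressure gauge='out-of-range': P(faulty) = 0.65·0.1051 / (0.65·0.1051 + 0.2·0.8949) ≈ 0.2761
After temperature sensor='normal': P(faulty) = 0.6·0.2761 / (0.6·0.2761 + 0.85·0.7239) ≈ 0.2122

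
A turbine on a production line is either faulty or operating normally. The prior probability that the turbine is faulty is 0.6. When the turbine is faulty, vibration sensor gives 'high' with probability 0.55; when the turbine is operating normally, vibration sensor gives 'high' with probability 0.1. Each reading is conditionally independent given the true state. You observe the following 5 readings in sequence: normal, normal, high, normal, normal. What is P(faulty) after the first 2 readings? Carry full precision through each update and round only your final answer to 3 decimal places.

Each posterior becomes the prior for the next update.
After 'normal': P(faulty) = 0.45·0.6000 / (0.45·0.6000 + 0.9·0.4000) ≈ 0.4286
After 'normal': P(faulty) = 0.45·0.4286 / (0.45·0.4286 + 0.9·0.5714) ≈ 0.2727

0.273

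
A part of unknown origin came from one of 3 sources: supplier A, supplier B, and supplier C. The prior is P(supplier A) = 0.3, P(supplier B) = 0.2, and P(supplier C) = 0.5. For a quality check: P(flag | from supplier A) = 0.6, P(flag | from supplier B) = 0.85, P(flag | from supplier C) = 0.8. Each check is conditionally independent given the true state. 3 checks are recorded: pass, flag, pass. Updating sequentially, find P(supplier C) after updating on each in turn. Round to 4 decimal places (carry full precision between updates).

0.3290

After 'pass': normaliser = 0.4·0.3000 + 0.15·0.2000 + 0.2·0.5000; P(supplier A) ≈ 0.4800, P(supplier B) ≈ 0.1200, P(supplier C) ≈ 0.4000
After 'flag': normaliser = 0.6·0.4800 + 0.85·0.1200 + 0.8·0.4000; P(supplier A) ≈ 0.4056, P(supplier B) ≈ 0.1437, P(supplier C) ≈ 0.4507
After 'pass': normaliser = 0.4·0.4056 + 0.15·0.1437 + 0.2·0.4507; P(supplier A) ≈ 0.5923, P(supplier B) ≈ 0.0787, P(supplier C) ≈ 0.3290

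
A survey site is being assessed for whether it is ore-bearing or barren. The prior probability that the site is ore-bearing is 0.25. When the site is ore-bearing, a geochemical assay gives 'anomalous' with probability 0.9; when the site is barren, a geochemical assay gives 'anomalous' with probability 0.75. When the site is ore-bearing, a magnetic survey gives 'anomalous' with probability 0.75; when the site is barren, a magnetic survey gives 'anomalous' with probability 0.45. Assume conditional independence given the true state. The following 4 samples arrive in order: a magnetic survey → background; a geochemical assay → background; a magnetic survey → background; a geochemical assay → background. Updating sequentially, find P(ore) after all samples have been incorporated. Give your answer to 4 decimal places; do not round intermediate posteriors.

Apply Bayes' rule sequentially, carrying P(ore) forward.
After a magnetic survey='background': P(ore) = 0.25·0.2500 / (0.25·0.2500 + 0.55·0.7500) ≈ 0.1316
After a geochemical assay='background': P(ore) = 0.1·0.1316 / (0.1·0.1316 + 0.25·0.8684) ≈ 0.0571
After a magnetic survey='background': P(ore) = 0.25·0.0571 / (0.25·0.0571 + 0.55·0.9429) ≈ 0.0268
After a geochemical assay='background': P(ore) = 0.1·0.0268 / (0.1·0.0268 + 0.25·0.9732) ≈ 0.0109

0.0109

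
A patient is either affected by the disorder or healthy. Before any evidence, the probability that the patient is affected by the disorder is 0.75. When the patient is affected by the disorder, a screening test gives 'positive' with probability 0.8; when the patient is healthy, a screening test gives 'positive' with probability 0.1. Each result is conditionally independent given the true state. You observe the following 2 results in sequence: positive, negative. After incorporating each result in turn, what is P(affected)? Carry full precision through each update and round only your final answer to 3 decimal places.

0.842

Apply Bayes' rule sequentially, carrying P(affected) forward.
After 'positive': P(affected) = 0.8·0.7500 / (0.8·0.7500 + 0.1·0.2500) ≈ 0.9600
After 'negative': P(affected) = 0.2·0.9600 / (0.2·0.9600 + 0.9·0.0400) ≈ 0.8421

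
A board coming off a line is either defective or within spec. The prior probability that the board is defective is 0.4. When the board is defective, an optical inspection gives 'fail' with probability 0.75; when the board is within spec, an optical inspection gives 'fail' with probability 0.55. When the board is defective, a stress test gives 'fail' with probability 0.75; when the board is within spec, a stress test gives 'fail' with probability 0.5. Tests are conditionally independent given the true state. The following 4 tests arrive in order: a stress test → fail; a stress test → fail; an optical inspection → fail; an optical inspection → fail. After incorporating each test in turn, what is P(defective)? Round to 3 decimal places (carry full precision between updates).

Apply Bayes' rule sequentially, carrying P(defective) forward.
After a stress test='fail': P(defective) = 0.75·0.4000 / (0.75·0.4000 + 0.5·0.6000) ≈ 0.5000
After a stress test='fail': P(defective) = 0.75·0.5000 / (0.75·0.5000 + 0.5·0.5000) ≈ 0.6000
After an optical inspection='fail': P(defective) = 0.75·0.6000 / (0.75·0.6000 + 0.55·0.4000) ≈ 0.6716
After an optical inspection='fail': P(defective) = 0.75·0.6716 / (0.75·0.6716 + 0.55·0.3284) ≈ 0.7361

0.736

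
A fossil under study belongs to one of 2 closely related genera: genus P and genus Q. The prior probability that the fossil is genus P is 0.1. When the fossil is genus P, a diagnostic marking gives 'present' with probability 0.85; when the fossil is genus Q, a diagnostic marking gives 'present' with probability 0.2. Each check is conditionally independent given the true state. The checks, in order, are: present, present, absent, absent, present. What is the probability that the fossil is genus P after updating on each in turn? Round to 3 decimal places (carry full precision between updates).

After 'present': P(genus P) = 0.85·0.1000 / (0.85·0.1000 + 0.2·0.9000) ≈ 0.3208
After 'present': P(genus P) = 0.85·0.3208 / (0.85·0.3208 + 0.2·0.6792) ≈ 0.6674
After 'absent': P(genus P) = 0.15·0.6674 / (0.15·0.6674 + 0.8·0.3326) ≈ 0.2734
After 'absent': P(genus P) = 0.15·0.2734 / (0.15·0.2734 + 0.8·0.7266) ≈ 0.0659
After 'present': P(genus P) = 0.85·0.0659 / (0.85·0.0659 + 0.2·0.9341) ≈ 0.2307

0.231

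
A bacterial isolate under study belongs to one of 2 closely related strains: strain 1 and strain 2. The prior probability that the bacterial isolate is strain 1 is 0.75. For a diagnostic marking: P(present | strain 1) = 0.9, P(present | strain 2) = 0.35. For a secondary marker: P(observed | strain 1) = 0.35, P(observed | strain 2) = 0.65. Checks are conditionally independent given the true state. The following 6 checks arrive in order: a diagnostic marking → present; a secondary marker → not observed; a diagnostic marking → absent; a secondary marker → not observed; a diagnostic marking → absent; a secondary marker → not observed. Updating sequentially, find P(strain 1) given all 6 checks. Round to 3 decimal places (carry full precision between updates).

After a diagnostic marking='present': P(strain 1) = 0.9·0.7500 / (0.9·0.7500 + 0.35·0.2500) ≈ 0.8852
After a secondary marker='not observed': P(strain 1) = 0.65·0.8852 / (0.65·0.8852 + 0.35·0.1148) ≈ 0.9348
After a diagnostic marking='absent': P(strain 1) = 0.1·0.9348 / (0.1·0.9348 + 0.65·0.0652) ≈ 0.6879
After a secondary marker='not observed': P(strain 1) = 0.65·0.6879 / (0.65·0.6879 + 0.35·0.3121) ≈ 0.8037
After a diagnostic marking='absent': P(strain 1) = 0.1·0.8037 / (0.1·0.8037 + 0.65·0.1963) ≈ 0.3864
After a secondary marker='not observed': P(strain 1) = 0.65·0.3864 / (0.65·0.3864 + 0.35·0.6136) ≈ 0.5391

0.539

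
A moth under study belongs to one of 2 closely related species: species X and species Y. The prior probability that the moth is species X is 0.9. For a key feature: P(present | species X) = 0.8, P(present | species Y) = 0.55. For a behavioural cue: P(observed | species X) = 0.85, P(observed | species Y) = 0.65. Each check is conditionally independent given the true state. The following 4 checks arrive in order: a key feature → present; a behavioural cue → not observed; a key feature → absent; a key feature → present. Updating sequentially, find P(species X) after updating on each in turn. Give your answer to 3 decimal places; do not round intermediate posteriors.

After a key feature='present': P(species X) = 0.8·0.9000 / (0.8·0.9000 + 0.55·0.1000) ≈ 0.9290
After a behavioural cue='not observed': P(species X) = 0.15·0.9290 / (0.15·0.9290 + 0.35·0.0710) ≈ 0.8487
After a key feature='absent': P(species X) = 0.2·0.8487 / (0.2·0.8487 + 0.45·0.1513) ≈ 0.7138
After a key feature='present': P(species X) = 0.8·0.7138 / (0.8·0.7138 + 0.55·0.2862) ≈ 0.7839

0.784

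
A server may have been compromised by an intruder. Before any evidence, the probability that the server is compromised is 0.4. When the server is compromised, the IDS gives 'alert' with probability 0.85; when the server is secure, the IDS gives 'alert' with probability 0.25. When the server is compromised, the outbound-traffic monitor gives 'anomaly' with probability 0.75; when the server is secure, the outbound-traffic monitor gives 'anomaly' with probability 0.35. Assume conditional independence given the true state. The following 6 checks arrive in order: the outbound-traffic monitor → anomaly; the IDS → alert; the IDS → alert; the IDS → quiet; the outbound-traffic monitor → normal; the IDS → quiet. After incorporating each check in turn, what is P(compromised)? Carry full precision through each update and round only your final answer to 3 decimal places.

0.203

After the outbound-traffic monitor='anomaly': P(compromised) = 0.75·0.4000 / (0.75·0.4000 + 0.35·0.6000) ≈ 0.5882
After the IDS='alert': P(compromised) = 0.85·0.5882 / (0.85·0.5882 + 0.25·0.4118) ≈ 0.8293
After the IDS='alert': P(compromised) = 0.85·0.8293 / (0.85·0.8293 + 0.25·0.1707) ≈ 0.9429
After the IDS='quiet': P(compromised) = 0.15·0.9429 / (0.15·0.9429 + 0.75·0.0571) ≈ 0.7676
After the outbound-traffic monitor='normal': P(compromised) = 0.25·0.7676 / (0.25·0.7676 + 0.65·0.2324) ≈ 0.5595
After the IDS='quiet': P(compromised) = 0.15·0.5595 / (0.15·0.5595 + 0.75·0.4405) ≈ 0.2026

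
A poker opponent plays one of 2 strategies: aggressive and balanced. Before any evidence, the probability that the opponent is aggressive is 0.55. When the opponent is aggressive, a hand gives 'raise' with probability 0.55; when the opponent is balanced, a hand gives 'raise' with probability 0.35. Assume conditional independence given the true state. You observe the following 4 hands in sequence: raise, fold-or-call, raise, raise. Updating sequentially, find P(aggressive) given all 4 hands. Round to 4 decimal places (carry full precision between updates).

0.7665

After 'raise': P(aggressive) = 0.55·0.5500 / (0.55·0.5500 + 0.35·0.4500) ≈ 0.6576
After 'fold-or-call': P(aggressive) = 0.45·0.6576 / (0.45·0.6576 + 0.65·0.3424) ≈ 0.5708
After 'raise': P(aggressive) = 0.55·0.5708 / (0.55·0.5708 + 0.35·0.4292) ≈ 0.6763
After 'raise': P(aggressive) = 0.55·0.6763 / (0.55·0.6763 + 0.35·0.3237) ≈ 0.7665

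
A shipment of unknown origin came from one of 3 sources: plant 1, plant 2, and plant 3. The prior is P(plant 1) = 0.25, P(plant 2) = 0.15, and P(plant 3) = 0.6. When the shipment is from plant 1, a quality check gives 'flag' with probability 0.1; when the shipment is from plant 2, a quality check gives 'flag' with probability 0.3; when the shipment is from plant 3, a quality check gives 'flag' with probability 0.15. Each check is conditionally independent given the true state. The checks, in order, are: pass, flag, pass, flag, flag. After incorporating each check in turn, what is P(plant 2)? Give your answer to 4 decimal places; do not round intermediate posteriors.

0.5437

After 'pass': normaliser = 0.9·0.2500 + 0.7·0.1500 + 0.85·0.6000; P(plant 1) ≈ 0.2679, P(plant 2) ≈ 0.1250, P(plant 3) ≈ 0.6071
After 'flag': normaliser = 0.1·0.2679 + 0.3·0.1250 + 0.15·0.6071; P(plant 1) ≈ 0.1724, P(plant 2) ≈ 0.2414, P(plant 3) ≈ 0.5862
After 'pass': normaliser = 0.9·0.1724 + 0.7·0.2414 + 0.85·0.5862; P(plant 1) ≈ 0.1887, P(plant 2) ≈ 0.2055, P(plant 3) ≈ 0.6059
After 'flag': normaliser = 0.1·0.1887 + 0.3·0.2055 + 0.15·0.6059; P(plant 1) ≈ 0.1101, P(plant 2) ≈ 0.3596, P(plant 3) ≈ 0.5303
After 'flag': normaliser = 0.1·0.1101 + 0.3·0.3596 + 0.15·0.5303; P(plant 1) ≈ 0.0555, P(plant 2) ≈ 0.5437, P(plant 3) ≈ 0.4008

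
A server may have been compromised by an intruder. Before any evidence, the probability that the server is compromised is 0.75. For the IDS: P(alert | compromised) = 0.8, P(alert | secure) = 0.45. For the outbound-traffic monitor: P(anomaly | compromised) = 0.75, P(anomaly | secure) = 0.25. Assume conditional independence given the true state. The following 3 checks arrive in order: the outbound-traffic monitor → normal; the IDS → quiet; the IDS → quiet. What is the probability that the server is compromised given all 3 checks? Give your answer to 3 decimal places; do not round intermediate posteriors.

0.117

Each posterior becomes the prior for the next update.
After the outbound-traffic monitor='normal': P(compromised) = 0.25·0.7500 / (0.25·0.7500 + 0.75·0.2500) ≈ 0.5000
After the IDS='quiet': P(compromised) = 0.2·0.5000 / (0.2·0.5000 + 0.55·0.5000) ≈ 0.2667
After the IDS='quiet': P(compromised) = 0.2·0.2667 / (0.2·0.2667 + 0.55·0.7333) ≈ 0.1168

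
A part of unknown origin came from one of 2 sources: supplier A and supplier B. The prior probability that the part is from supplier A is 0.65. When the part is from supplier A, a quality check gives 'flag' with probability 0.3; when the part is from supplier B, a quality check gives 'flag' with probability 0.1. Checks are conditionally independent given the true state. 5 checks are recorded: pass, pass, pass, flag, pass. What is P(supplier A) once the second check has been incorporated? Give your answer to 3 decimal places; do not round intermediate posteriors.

0.529

Apply Bayes' rule sequentially, carrying P(supplier A) forward.
After 'pass': P(supplier A) = 0.7·0.6500 / (0.7·0.6500 + 0.9·0.3500) ≈ 0.5909
After 'pass': P(supplier A) = 0.7·0.5909 / (0.7·0.5909 + 0.9·0.4091) ≈ 0.5291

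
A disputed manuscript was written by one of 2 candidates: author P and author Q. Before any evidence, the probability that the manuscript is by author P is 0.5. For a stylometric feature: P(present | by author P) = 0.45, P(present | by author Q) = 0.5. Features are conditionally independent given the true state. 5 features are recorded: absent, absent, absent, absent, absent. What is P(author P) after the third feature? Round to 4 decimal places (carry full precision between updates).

After 'absent': P(author P) = 0.55·0.5000 / (0.55·0.5000 + 0.5·0.5000) ≈ 0.5238
After 'absent': P(author P) = 0.55·0.5238 / (0.55·0.5238 + 0.5·0.4762) ≈ 0.5475
After 'absent': P(author P) = 0.55·0.5475 / (0.55·0.5475 + 0.5·0.4525) ≈ 0.5710

0.5710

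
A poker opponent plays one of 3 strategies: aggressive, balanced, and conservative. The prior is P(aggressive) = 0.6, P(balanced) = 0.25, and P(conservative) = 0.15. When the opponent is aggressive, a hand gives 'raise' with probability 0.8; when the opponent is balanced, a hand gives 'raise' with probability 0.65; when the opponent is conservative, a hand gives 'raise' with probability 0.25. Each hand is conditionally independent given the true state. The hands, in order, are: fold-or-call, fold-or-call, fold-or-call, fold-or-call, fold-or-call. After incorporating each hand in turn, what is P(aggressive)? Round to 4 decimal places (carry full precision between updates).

After 'fold-or-call': normaliser = 0.2·0.6000 + 0.35·0.2500 + 0.75·0.1500; P(aggressive) ≈ 0.3750, P(balanced) ≈ 0.2734, P(conservative) ≈ 0.3516
After 'fold-or-call': normaliser = 0.2·0.3750 + 0.35·0.2734 + 0.75·0.3516; P(aggressive) ≈ 0.1727, P(balanced) ≈ 0.2203, P(conservative) ≈ 0.6070
After 'fold-or-call': normaliser = 0.2·0.1727 + 0.35·0.2203 + 0.75·0.6070; P(aggressive) ≈ 0.0609, P(balanced) ≈ 0.1360, P(conservative) ≈ 0.8031
After 'fold-or-call': normaliser = 0.2·0.0609 + 0.35·0.1360 + 0.75·0.8031; P(aggressive) ≈ 0.0184, P(balanced) ≈ 0.0719, P(conservative) ≈ 0.9097
After 'fold-or-call': normaliser = 0.2·0.0184 + 0.35·0.0719 + 0.75·0.9097; P(aggressive) ≈ 0.0052, P(balanced) ≈ 0.0354, P(conservative) ≈ 0.9594

0.0052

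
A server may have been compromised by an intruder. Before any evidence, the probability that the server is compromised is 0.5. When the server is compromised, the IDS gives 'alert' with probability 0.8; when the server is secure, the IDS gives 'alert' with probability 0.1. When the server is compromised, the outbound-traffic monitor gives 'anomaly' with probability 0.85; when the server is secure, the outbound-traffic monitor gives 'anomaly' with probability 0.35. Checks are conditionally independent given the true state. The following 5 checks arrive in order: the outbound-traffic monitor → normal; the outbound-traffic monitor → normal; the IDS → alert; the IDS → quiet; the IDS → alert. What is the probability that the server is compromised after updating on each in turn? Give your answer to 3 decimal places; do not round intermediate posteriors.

0.431

After the outbound-traffic monitor='normal': P(compromised) = 0.15·0.5000 / (0.15·0.5000 + 0.65·0.5000) ≈ 0.1875
After the outbound-traffic monitor='normal': P(compromised) = 0.15·0.1875 / (0.15·0.1875 + 0.65·0.8125) ≈ 0.0506
After the IDS='alert': P(compromised) = 0.8·0.0506 / (0.8·0.0506 + 0.1·0.9494) ≈ 0.2988
After the IDS='quiet': P(compromised) = 0.2·0.2988 / (0.2·0.2988 + 0.9·0.7012) ≈ 0.0865
After the IDS='alert': P(compromised) = 0.8·0.0865 / (0.8·0.0865 + 0.1·0.9135) ≈ 0.4310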